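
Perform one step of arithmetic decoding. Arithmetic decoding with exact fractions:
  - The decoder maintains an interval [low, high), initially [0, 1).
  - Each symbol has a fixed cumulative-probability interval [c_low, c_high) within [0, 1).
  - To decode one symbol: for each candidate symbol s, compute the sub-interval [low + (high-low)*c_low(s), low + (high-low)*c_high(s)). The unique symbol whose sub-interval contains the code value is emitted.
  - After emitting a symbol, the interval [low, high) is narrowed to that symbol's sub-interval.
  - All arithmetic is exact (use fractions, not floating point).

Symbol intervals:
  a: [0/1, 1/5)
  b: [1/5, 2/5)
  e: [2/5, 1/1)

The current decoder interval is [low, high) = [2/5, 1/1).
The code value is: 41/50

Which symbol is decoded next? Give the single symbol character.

Answer: e

Derivation:
Interval width = high − low = 1/1 − 2/5 = 3/5
Scaled code = (code − low) / width = (41/50 − 2/5) / 3/5 = 7/10
  a: [0/1, 1/5) 
  b: [1/5, 2/5) 
  e: [2/5, 1/1) ← scaled code falls here ✓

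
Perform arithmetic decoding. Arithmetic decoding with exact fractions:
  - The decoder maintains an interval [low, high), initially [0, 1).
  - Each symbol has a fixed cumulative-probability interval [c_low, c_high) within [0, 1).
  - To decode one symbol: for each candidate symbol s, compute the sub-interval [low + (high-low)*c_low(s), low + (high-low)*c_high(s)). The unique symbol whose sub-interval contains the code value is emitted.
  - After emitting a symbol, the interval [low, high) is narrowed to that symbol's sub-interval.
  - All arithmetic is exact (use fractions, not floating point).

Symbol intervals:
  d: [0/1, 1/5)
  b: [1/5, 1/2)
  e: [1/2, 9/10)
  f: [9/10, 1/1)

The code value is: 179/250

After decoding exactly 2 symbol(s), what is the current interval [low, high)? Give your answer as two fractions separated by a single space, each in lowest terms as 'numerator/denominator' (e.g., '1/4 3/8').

Step 1: interval [0/1, 1/1), width = 1/1 - 0/1 = 1/1
  'd': [0/1 + 1/1*0/1, 0/1 + 1/1*1/5) = [0/1, 1/5)
  'b': [0/1 + 1/1*1/5, 0/1 + 1/1*1/2) = [1/5, 1/2)
  'e': [0/1 + 1/1*1/2, 0/1 + 1/1*9/10) = [1/2, 9/10) <- contains code 179/250
  'f': [0/1 + 1/1*9/10, 0/1 + 1/1*1/1) = [9/10, 1/1)
  emit 'e', narrow to [1/2, 9/10)
Step 2: interval [1/2, 9/10), width = 9/10 - 1/2 = 2/5
  'd': [1/2 + 2/5*0/1, 1/2 + 2/5*1/5) = [1/2, 29/50)
  'b': [1/2 + 2/5*1/5, 1/2 + 2/5*1/2) = [29/50, 7/10)
  'e': [1/2 + 2/5*1/2, 1/2 + 2/5*9/10) = [7/10, 43/50) <- contains code 179/250
  'f': [1/2 + 2/5*9/10, 1/2 + 2/5*1/1) = [43/50, 9/10)
  emit 'e', narrow to [7/10, 43/50)

Answer: 7/10 43/50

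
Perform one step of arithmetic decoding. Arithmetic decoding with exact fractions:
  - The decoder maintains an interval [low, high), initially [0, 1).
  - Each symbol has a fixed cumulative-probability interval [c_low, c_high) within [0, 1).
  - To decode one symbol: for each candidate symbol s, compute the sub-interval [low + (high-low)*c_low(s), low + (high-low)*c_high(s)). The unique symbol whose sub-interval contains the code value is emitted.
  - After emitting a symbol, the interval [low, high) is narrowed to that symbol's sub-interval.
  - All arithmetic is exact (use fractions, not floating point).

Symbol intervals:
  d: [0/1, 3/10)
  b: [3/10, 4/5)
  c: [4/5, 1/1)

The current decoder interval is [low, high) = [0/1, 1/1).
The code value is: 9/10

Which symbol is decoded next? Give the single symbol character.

Answer: c

Derivation:
Interval width = high − low = 1/1 − 0/1 = 1/1
Scaled code = (code − low) / width = (9/10 − 0/1) / 1/1 = 9/10
  d: [0/1, 3/10) 
  b: [3/10, 4/5) 
  c: [4/5, 1/1) ← scaled code falls here ✓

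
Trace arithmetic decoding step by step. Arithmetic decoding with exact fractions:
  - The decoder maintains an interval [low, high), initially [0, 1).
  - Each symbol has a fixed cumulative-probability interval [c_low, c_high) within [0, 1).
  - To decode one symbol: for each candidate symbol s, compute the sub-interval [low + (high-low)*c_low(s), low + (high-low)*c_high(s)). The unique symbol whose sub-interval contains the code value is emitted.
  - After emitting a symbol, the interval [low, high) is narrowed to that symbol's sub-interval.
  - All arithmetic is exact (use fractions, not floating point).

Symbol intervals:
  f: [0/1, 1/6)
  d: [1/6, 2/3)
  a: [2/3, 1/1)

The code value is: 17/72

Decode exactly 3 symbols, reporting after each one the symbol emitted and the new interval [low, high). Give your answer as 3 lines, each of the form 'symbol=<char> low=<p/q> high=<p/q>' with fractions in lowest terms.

Step 1: interval [0/1, 1/1), width = 1/1 - 0/1 = 1/1
  'f': [0/1 + 1/1*0/1, 0/1 + 1/1*1/6) = [0/1, 1/6)
  'd': [0/1 + 1/1*1/6, 0/1 + 1/1*2/3) = [1/6, 2/3) <- contains code 17/72
  'a': [0/1 + 1/1*2/3, 0/1 + 1/1*1/1) = [2/3, 1/1)
  emit 'd', narrow to [1/6, 2/3)
Step 2: interval [1/6, 2/3), width = 2/3 - 1/6 = 1/2
  'f': [1/6 + 1/2*0/1, 1/6 + 1/2*1/6) = [1/6, 1/4) <- contains code 17/72
  'd': [1/6 + 1/2*1/6, 1/6 + 1/2*2/3) = [1/4, 1/2)
  'a': [1/6 + 1/2*2/3, 1/6 + 1/2*1/1) = [1/2, 2/3)
  emit 'f', narrow to [1/6, 1/4)
Step 3: interval [1/6, 1/4), width = 1/4 - 1/6 = 1/12
  'f': [1/6 + 1/12*0/1, 1/6 + 1/12*1/6) = [1/6, 13/72)
  'd': [1/6 + 1/12*1/6, 1/6 + 1/12*2/3) = [13/72, 2/9)
  'a': [1/6 + 1/12*2/3, 1/6 + 1/12*1/1) = [2/9, 1/4) <- contains code 17/72
  emit 'a', narrow to [2/9, 1/4)

Answer: symbol=d low=1/6 high=2/3
symbol=f low=1/6 high=1/4
symbol=a low=2/9 high=1/4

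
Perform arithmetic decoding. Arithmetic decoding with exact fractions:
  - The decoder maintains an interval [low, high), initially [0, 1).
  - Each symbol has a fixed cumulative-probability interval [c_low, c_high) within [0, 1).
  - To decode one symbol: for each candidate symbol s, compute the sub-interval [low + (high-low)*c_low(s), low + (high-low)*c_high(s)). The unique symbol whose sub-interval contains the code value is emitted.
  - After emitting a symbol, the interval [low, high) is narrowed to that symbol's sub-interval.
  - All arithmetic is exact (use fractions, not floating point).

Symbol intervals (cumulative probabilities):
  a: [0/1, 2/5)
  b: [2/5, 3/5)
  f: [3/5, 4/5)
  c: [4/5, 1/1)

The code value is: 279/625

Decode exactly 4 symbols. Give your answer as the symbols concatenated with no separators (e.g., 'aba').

Answer: babc

Derivation:
Step 1: interval [0/1, 1/1), width = 1/1 - 0/1 = 1/1
  'a': [0/1 + 1/1*0/1, 0/1 + 1/1*2/5) = [0/1, 2/5)
  'b': [0/1 + 1/1*2/5, 0/1 + 1/1*3/5) = [2/5, 3/5) <- contains code 279/625
  'f': [0/1 + 1/1*3/5, 0/1 + 1/1*4/5) = [3/5, 4/5)
  'c': [0/1 + 1/1*4/5, 0/1 + 1/1*1/1) = [4/5, 1/1)
  emit 'b', narrow to [2/5, 3/5)
Step 2: interval [2/5, 3/5), width = 3/5 - 2/5 = 1/5
  'a': [2/5 + 1/5*0/1, 2/5 + 1/5*2/5) = [2/5, 12/25) <- contains code 279/625
  'b': [2/5 + 1/5*2/5, 2/5 + 1/5*3/5) = [12/25, 13/25)
  'f': [2/5 + 1/5*3/5, 2/5 + 1/5*4/5) = [13/25, 14/25)
  'c': [2/5 + 1/5*4/5, 2/5 + 1/5*1/1) = [14/25, 3/5)
  emit 'a', narrow to [2/5, 12/25)
Step 3: interval [2/5, 12/25), width = 12/25 - 2/5 = 2/25
  'a': [2/5 + 2/25*0/1, 2/5 + 2/25*2/5) = [2/5, 54/125)
  'b': [2/5 + 2/25*2/5, 2/5 + 2/25*3/5) = [54/125, 56/125) <- contains code 279/625
  'f': [2/5 + 2/25*3/5, 2/5 + 2/25*4/5) = [56/125, 58/125)
  'c': [2/5 + 2/25*4/5, 2/5 + 2/25*1/1) = [58/125, 12/25)
  emit 'b', narrow to [54/125, 56/125)
Step 4: interval [54/125, 56/125), width = 56/125 - 54/125 = 2/125
  'a': [54/125 + 2/125*0/1, 54/125 + 2/125*2/5) = [54/125, 274/625)
  'b': [54/125 + 2/125*2/5, 54/125 + 2/125*3/5) = [274/625, 276/625)
  'f': [54/125 + 2/125*3/5, 54/125 + 2/125*4/5) = [276/625, 278/625)
  'c': [54/125 + 2/125*4/5, 54/125 + 2/125*1/1) = [278/625, 56/125) <- contains code 279/625
  emit 'c', narrow to [278/625, 56/125)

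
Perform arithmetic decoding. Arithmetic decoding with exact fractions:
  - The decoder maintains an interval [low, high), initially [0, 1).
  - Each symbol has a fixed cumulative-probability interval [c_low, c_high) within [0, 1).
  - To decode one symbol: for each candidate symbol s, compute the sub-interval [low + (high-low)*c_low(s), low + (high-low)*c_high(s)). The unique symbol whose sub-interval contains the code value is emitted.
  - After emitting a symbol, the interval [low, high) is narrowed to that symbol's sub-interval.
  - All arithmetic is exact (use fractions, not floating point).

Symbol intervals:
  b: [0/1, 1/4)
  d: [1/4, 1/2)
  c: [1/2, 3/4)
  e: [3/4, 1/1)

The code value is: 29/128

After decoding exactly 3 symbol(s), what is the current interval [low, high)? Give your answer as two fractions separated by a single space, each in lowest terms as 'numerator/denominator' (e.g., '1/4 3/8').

Step 1: interval [0/1, 1/1), width = 1/1 - 0/1 = 1/1
  'b': [0/1 + 1/1*0/1, 0/1 + 1/1*1/4) = [0/1, 1/4) <- contains code 29/128
  'd': [0/1 + 1/1*1/4, 0/1 + 1/1*1/2) = [1/4, 1/2)
  'c': [0/1 + 1/1*1/2, 0/1 + 1/1*3/4) = [1/2, 3/4)
  'e': [0/1 + 1/1*3/4, 0/1 + 1/1*1/1) = [3/4, 1/1)
  emit 'b', narrow to [0/1, 1/4)
Step 2: interval [0/1, 1/4), width = 1/4 - 0/1 = 1/4
  'b': [0/1 + 1/4*0/1, 0/1 + 1/4*1/4) = [0/1, 1/16)
  'd': [0/1 + 1/4*1/4, 0/1 + 1/4*1/2) = [1/16, 1/8)
  'c': [0/1 + 1/4*1/2, 0/1 + 1/4*3/4) = [1/8, 3/16)
  'e': [0/1 + 1/4*3/4, 0/1 + 1/4*1/1) = [3/16, 1/4) <- contains code 29/128
  emit 'e', narrow to [3/16, 1/4)
Step 3: interval [3/16, 1/4), width = 1/4 - 3/16 = 1/16
  'b': [3/16 + 1/16*0/1, 3/16 + 1/16*1/4) = [3/16, 13/64)
  'd': [3/16 + 1/16*1/4, 3/16 + 1/16*1/2) = [13/64, 7/32)
  'c': [3/16 + 1/16*1/2, 3/16 + 1/16*3/4) = [7/32, 15/64) <- contains code 29/128
  'e': [3/16 + 1/16*3/4, 3/16 + 1/16*1/1) = [15/64, 1/4)
  emit 'c', narrow to [7/32, 15/64)

Answer: 7/32 15/64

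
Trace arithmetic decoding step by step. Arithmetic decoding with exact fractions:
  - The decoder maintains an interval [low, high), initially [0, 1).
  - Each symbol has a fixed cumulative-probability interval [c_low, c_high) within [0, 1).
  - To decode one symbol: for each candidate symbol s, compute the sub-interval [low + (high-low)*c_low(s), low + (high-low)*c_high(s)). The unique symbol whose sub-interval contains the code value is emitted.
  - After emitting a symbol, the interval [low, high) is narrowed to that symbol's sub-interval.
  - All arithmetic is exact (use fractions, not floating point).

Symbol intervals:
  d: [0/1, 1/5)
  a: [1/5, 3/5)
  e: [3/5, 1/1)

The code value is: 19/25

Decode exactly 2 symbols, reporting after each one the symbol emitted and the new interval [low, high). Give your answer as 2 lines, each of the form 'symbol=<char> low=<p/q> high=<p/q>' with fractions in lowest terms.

Step 1: interval [0/1, 1/1), width = 1/1 - 0/1 = 1/1
  'd': [0/1 + 1/1*0/1, 0/1 + 1/1*1/5) = [0/1, 1/5)
  'a': [0/1 + 1/1*1/5, 0/1 + 1/1*3/5) = [1/5, 3/5)
  'e': [0/1 + 1/1*3/5, 0/1 + 1/1*1/1) = [3/5, 1/1) <- contains code 19/25
  emit 'e', narrow to [3/5, 1/1)
Step 2: interval [3/5, 1/1), width = 1/1 - 3/5 = 2/5
  'd': [3/5 + 2/5*0/1, 3/5 + 2/5*1/5) = [3/5, 17/25)
  'a': [3/5 + 2/5*1/5, 3/5 + 2/5*3/5) = [17/25, 21/25) <- contains code 19/25
  'e': [3/5 + 2/5*3/5, 3/5 + 2/5*1/1) = [21/25, 1/1)
  emit 'a', narrow to [17/25, 21/25)

Answer: symbol=e low=3/5 high=1/1
symbol=a low=17/25 high=21/25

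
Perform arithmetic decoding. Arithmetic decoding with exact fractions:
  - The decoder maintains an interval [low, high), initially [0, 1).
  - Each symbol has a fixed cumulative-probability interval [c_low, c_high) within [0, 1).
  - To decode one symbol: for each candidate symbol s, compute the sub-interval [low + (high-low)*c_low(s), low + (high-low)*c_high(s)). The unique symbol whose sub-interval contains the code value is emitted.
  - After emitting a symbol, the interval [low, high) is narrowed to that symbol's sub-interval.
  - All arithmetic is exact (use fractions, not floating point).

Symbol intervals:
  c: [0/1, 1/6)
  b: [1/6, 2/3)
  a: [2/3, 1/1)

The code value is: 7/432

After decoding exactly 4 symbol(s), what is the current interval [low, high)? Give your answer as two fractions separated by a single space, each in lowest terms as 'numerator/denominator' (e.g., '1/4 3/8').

Step 1: interval [0/1, 1/1), width = 1/1 - 0/1 = 1/1
  'c': [0/1 + 1/1*0/1, 0/1 + 1/1*1/6) = [0/1, 1/6) <- contains code 7/432
  'b': [0/1 + 1/1*1/6, 0/1 + 1/1*2/3) = [1/6, 2/3)
  'a': [0/1 + 1/1*2/3, 0/1 + 1/1*1/1) = [2/3, 1/1)
  emit 'c', narrow to [0/1, 1/6)
Step 2: interval [0/1, 1/6), width = 1/6 - 0/1 = 1/6
  'c': [0/1 + 1/6*0/1, 0/1 + 1/6*1/6) = [0/1, 1/36) <- contains code 7/432
  'b': [0/1 + 1/6*1/6, 0/1 + 1/6*2/3) = [1/36, 1/9)
  'a': [0/1 + 1/6*2/3, 0/1 + 1/6*1/1) = [1/9, 1/6)
  emit 'c', narrow to [0/1, 1/36)
Step 3: interval [0/1, 1/36), width = 1/36 - 0/1 = 1/36
  'c': [0/1 + 1/36*0/1, 0/1 + 1/36*1/6) = [0/1, 1/216)
  'b': [0/1 + 1/36*1/6, 0/1 + 1/36*2/3) = [1/216, 1/54) <- contains code 7/432
  'a': [0/1 + 1/36*2/3, 0/1 + 1/36*1/1) = [1/54, 1/36)
  emit 'b', narrow to [1/216, 1/54)
Step 4: interval [1/216, 1/54), width = 1/54 - 1/216 = 1/72
  'c': [1/216 + 1/72*0/1, 1/216 + 1/72*1/6) = [1/216, 1/144)
  'b': [1/216 + 1/72*1/6, 1/216 + 1/72*2/3) = [1/144, 1/72)
  'a': [1/216 + 1/72*2/3, 1/216 + 1/72*1/1) = [1/72, 1/54) <- contains code 7/432
  emit 'a', narrow to [1/72, 1/54)

Answer: 1/72 1/54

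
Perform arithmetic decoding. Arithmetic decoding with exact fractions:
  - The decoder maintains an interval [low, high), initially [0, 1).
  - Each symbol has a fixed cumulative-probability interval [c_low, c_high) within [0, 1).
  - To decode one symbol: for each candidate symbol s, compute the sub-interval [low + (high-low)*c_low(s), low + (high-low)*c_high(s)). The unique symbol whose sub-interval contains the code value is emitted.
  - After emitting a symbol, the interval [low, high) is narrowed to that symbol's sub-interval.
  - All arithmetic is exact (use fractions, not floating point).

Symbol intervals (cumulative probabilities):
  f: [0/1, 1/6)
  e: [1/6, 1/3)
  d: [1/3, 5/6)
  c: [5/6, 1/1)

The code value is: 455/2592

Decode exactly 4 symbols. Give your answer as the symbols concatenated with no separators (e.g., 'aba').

Step 1: interval [0/1, 1/1), width = 1/1 - 0/1 = 1/1
  'f': [0/1 + 1/1*0/1, 0/1 + 1/1*1/6) = [0/1, 1/6)
  'e': [0/1 + 1/1*1/6, 0/1 + 1/1*1/3) = [1/6, 1/3) <- contains code 455/2592
  'd': [0/1 + 1/1*1/3, 0/1 + 1/1*5/6) = [1/3, 5/6)
  'c': [0/1 + 1/1*5/6, 0/1 + 1/1*1/1) = [5/6, 1/1)
  emit 'e', narrow to [1/6, 1/3)
Step 2: interval [1/6, 1/3), width = 1/3 - 1/6 = 1/6
  'f': [1/6 + 1/6*0/1, 1/6 + 1/6*1/6) = [1/6, 7/36) <- contains code 455/2592
  'e': [1/6 + 1/6*1/6, 1/6 + 1/6*1/3) = [7/36, 2/9)
  'd': [1/6 + 1/6*1/3, 1/6 + 1/6*5/6) = [2/9, 11/36)
  'c': [1/6 + 1/6*5/6, 1/6 + 1/6*1/1) = [11/36, 1/3)
  emit 'f', narrow to [1/6, 7/36)
Step 3: interval [1/6, 7/36), width = 7/36 - 1/6 = 1/36
  'f': [1/6 + 1/36*0/1, 1/6 + 1/36*1/6) = [1/6, 37/216)
  'e': [1/6 + 1/36*1/6, 1/6 + 1/36*1/3) = [37/216, 19/108) <- contains code 455/2592
  'd': [1/6 + 1/36*1/3, 1/6 + 1/36*5/6) = [19/108, 41/216)
  'c': [1/6 + 1/36*5/6, 1/6 + 1/36*1/1) = [41/216, 7/36)
  emit 'e', narrow to [37/216, 19/108)
Step 4: interval [37/216, 19/108), width = 19/108 - 37/216 = 1/216
  'f': [37/216 + 1/216*0/1, 37/216 + 1/216*1/6) = [37/216, 223/1296)
  'e': [37/216 + 1/216*1/6, 37/216 + 1/216*1/3) = [223/1296, 14/81)
  'd': [37/216 + 1/216*1/3, 37/216 + 1/216*5/6) = [14/81, 227/1296)
  'c': [37/216 + 1/216*5/6, 37/216 + 1/216*1/1) = [227/1296, 19/108) <- contains code 455/2592
  emit 'c', narrow to [227/1296, 19/108)

Answer: efec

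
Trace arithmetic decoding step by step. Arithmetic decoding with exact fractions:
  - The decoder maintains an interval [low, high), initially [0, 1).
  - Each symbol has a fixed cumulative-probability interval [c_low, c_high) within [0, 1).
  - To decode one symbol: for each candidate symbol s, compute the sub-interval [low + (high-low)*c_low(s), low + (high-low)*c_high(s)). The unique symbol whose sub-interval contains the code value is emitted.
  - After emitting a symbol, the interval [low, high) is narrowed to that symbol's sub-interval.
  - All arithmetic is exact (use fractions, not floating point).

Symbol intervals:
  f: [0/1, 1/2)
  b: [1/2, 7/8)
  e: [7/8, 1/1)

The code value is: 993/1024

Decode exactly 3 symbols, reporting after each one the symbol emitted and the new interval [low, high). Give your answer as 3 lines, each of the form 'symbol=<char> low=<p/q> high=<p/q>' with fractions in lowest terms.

Answer: symbol=e low=7/8 high=1/1
symbol=b low=15/16 high=63/64
symbol=b low=123/128 high=501/512

Derivation:
Step 1: interval [0/1, 1/1), width = 1/1 - 0/1 = 1/1
  'f': [0/1 + 1/1*0/1, 0/1 + 1/1*1/2) = [0/1, 1/2)
  'b': [0/1 + 1/1*1/2, 0/1 + 1/1*7/8) = [1/2, 7/8)
  'e': [0/1 + 1/1*7/8, 0/1 + 1/1*1/1) = [7/8, 1/1) <- contains code 993/1024
  emit 'e', narrow to [7/8, 1/1)
Step 2: interval [7/8, 1/1), width = 1/1 - 7/8 = 1/8
  'f': [7/8 + 1/8*0/1, 7/8 + 1/8*1/2) = [7/8, 15/16)
  'b': [7/8 + 1/8*1/2, 7/8 + 1/8*7/8) = [15/16, 63/64) <- contains code 993/1024
  'e': [7/8 + 1/8*7/8, 7/8 + 1/8*1/1) = [63/64, 1/1)
  emit 'b', narrow to [15/16, 63/64)
Step 3: interval [15/16, 63/64), width = 63/64 - 15/16 = 3/64
  'f': [15/16 + 3/64*0/1, 15/16 + 3/64*1/2) = [15/16, 123/128)
  'b': [15/16 + 3/64*1/2, 15/16 + 3/64*7/8) = [123/128, 501/512) <- contains code 993/1024
  'e': [15/16 + 3/64*7/8, 15/16 + 3/64*1/1) = [501/512, 63/64)
  emit 'b', narrow to [123/128, 501/512)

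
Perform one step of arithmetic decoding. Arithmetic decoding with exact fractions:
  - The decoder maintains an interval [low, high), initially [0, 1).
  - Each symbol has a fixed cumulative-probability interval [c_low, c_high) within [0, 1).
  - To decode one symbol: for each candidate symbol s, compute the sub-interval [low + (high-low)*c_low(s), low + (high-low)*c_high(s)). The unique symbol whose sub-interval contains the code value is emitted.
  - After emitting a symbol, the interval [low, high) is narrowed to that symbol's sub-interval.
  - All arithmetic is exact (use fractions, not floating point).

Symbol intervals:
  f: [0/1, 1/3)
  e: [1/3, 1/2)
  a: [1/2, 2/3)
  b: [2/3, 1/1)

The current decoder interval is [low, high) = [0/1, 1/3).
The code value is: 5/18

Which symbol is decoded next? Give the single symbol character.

Interval width = high − low = 1/3 − 0/1 = 1/3
Scaled code = (code − low) / width = (5/18 − 0/1) / 1/3 = 5/6
  f: [0/1, 1/3) 
  e: [1/3, 1/2) 
  a: [1/2, 2/3) 
  b: [2/3, 1/1) ← scaled code falls here ✓

Answer: b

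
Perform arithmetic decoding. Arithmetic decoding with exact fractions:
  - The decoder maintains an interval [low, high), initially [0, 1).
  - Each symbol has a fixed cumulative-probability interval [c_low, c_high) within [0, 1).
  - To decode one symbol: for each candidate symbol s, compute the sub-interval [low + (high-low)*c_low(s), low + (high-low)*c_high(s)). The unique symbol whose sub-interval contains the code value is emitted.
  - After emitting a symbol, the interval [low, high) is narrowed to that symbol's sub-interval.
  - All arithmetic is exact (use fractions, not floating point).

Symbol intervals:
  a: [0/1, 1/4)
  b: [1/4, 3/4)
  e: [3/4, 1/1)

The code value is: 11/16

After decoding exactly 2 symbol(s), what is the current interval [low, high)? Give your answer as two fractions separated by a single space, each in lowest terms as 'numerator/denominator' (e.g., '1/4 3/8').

Step 1: interval [0/1, 1/1), width = 1/1 - 0/1 = 1/1
  'a': [0/1 + 1/1*0/1, 0/1 + 1/1*1/4) = [0/1, 1/4)
  'b': [0/1 + 1/1*1/4, 0/1 + 1/1*3/4) = [1/4, 3/4) <- contains code 11/16
  'e': [0/1 + 1/1*3/4, 0/1 + 1/1*1/1) = [3/4, 1/1)
  emit 'b', narrow to [1/4, 3/4)
Step 2: interval [1/4, 3/4), width = 3/4 - 1/4 = 1/2
  'a': [1/4 + 1/2*0/1, 1/4 + 1/2*1/4) = [1/4, 3/8)
  'b': [1/4 + 1/2*1/4, 1/4 + 1/2*3/4) = [3/8, 5/8)
  'e': [1/4 + 1/2*3/4, 1/4 + 1/2*1/1) = [5/8, 3/4) <- contains code 11/16
  emit 'e', narrow to [5/8, 3/4)

Answer: 5/8 3/4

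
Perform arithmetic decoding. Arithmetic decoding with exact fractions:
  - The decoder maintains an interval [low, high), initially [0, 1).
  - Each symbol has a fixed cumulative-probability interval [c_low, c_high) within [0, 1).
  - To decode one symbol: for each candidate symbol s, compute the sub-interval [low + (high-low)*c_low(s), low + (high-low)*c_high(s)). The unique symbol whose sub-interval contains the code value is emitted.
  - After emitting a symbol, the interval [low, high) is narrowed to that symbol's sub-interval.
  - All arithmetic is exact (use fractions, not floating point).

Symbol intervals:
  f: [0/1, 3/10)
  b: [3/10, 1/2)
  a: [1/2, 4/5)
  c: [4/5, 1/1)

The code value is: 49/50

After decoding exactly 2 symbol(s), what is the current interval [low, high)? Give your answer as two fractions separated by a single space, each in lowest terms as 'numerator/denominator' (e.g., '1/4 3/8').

Step 1: interval [0/1, 1/1), width = 1/1 - 0/1 = 1/1
  'f': [0/1 + 1/1*0/1, 0/1 + 1/1*3/10) = [0/1, 3/10)
  'b': [0/1 + 1/1*3/10, 0/1 + 1/1*1/2) = [3/10, 1/2)
  'a': [0/1 + 1/1*1/2, 0/1 + 1/1*4/5) = [1/2, 4/5)
  'c': [0/1 + 1/1*4/5, 0/1 + 1/1*1/1) = [4/5, 1/1) <- contains code 49/50
  emit 'c', narrow to [4/5, 1/1)
Step 2: interval [4/5, 1/1), width = 1/1 - 4/5 = 1/5
  'f': [4/5 + 1/5*0/1, 4/5 + 1/5*3/10) = [4/5, 43/50)
  'b': [4/5 + 1/5*3/10, 4/5 + 1/5*1/2) = [43/50, 9/10)
  'a': [4/5 + 1/5*1/2, 4/5 + 1/5*4/5) = [9/10, 24/25)
  'c': [4/5 + 1/5*4/5, 4/5 + 1/5*1/1) = [24/25, 1/1) <- contains code 49/50
  emit 'c', narrow to [24/25, 1/1)

Answer: 24/25 1/1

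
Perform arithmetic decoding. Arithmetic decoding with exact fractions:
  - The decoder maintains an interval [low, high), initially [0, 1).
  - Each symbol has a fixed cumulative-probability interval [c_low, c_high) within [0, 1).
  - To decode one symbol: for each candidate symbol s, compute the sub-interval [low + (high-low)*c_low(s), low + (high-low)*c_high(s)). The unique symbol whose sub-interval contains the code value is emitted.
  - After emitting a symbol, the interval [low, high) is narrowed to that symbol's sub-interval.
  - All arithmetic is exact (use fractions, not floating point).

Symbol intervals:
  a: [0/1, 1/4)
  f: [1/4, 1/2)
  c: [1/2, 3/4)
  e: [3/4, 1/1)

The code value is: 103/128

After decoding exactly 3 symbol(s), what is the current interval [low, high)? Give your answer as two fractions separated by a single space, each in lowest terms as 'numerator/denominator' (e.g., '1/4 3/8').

Answer: 51/64 13/16

Derivation:
Step 1: interval [0/1, 1/1), width = 1/1 - 0/1 = 1/1
  'a': [0/1 + 1/1*0/1, 0/1 + 1/1*1/4) = [0/1, 1/4)
  'f': [0/1 + 1/1*1/4, 0/1 + 1/1*1/2) = [1/4, 1/2)
  'c': [0/1 + 1/1*1/2, 0/1 + 1/1*3/4) = [1/2, 3/4)
  'e': [0/1 + 1/1*3/4, 0/1 + 1/1*1/1) = [3/4, 1/1) <- contains code 103/128
  emit 'e', narrow to [3/4, 1/1)
Step 2: interval [3/4, 1/1), width = 1/1 - 3/4 = 1/4
  'a': [3/4 + 1/4*0/1, 3/4 + 1/4*1/4) = [3/4, 13/16) <- contains code 103/128
  'f': [3/4 + 1/4*1/4, 3/4 + 1/4*1/2) = [13/16, 7/8)
  'c': [3/4 + 1/4*1/2, 3/4 + 1/4*3/4) = [7/8, 15/16)
  'e': [3/4 + 1/4*3/4, 3/4 + 1/4*1/1) = [15/16, 1/1)
  emit 'a', narrow to [3/4, 13/16)
Step 3: interval [3/4, 13/16), width = 13/16 - 3/4 = 1/16
  'a': [3/4 + 1/16*0/1, 3/4 + 1/16*1/4) = [3/4, 49/64)
  'f': [3/4 + 1/16*1/4, 3/4 + 1/16*1/2) = [49/64, 25/32)
  'c': [3/4 + 1/16*1/2, 3/4 + 1/16*3/4) = [25/32, 51/64)
  'e': [3/4 + 1/16*3/4, 3/4 + 1/16*1/1) = [51/64, 13/16) <- contains code 103/128
  emit 'e', narrow to [51/64, 13/16)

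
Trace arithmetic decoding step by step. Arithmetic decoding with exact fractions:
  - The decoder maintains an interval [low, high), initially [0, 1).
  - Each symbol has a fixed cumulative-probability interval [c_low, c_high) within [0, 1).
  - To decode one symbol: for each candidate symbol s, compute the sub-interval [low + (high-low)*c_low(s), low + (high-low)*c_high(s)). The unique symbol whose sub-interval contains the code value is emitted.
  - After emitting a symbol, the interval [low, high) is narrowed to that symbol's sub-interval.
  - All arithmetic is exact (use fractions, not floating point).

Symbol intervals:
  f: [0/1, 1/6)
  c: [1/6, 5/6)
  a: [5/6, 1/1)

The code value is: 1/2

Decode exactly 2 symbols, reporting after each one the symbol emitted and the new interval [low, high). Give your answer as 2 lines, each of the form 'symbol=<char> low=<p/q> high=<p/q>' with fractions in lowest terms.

Step 1: interval [0/1, 1/1), width = 1/1 - 0/1 = 1/1
  'f': [0/1 + 1/1*0/1, 0/1 + 1/1*1/6) = [0/1, 1/6)
  'c': [0/1 + 1/1*1/6, 0/1 + 1/1*5/6) = [1/6, 5/6) <- contains code 1/2
  'a': [0/1 + 1/1*5/6, 0/1 + 1/1*1/1) = [5/6, 1/1)
  emit 'c', narrow to [1/6, 5/6)
Step 2: interval [1/6, 5/6), width = 5/6 - 1/6 = 2/3
  'f': [1/6 + 2/3*0/1, 1/6 + 2/3*1/6) = [1/6, 5/18)
  'c': [1/6 + 2/3*1/6, 1/6 + 2/3*5/6) = [5/18, 13/18) <- contains code 1/2
  'a': [1/6 + 2/3*5/6, 1/6 + 2/3*1/1) = [13/18, 5/6)
  emit 'c', narrow to [5/18, 13/18)

Answer: symbol=c low=1/6 high=5/6
symbol=c low=5/18 high=13/18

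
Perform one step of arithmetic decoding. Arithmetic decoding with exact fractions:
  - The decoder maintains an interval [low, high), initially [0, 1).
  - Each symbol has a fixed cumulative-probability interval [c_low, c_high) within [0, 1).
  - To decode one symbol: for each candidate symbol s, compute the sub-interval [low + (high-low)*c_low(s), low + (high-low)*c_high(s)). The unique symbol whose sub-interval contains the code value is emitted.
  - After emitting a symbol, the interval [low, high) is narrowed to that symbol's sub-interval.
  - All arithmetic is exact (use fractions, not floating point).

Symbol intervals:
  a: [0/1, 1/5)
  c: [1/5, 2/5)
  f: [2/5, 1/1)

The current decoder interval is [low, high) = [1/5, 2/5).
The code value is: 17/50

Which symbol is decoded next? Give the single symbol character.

Answer: f

Derivation:
Interval width = high − low = 2/5 − 1/5 = 1/5
Scaled code = (code − low) / width = (17/50 − 1/5) / 1/5 = 7/10
  a: [0/1, 1/5) 
  c: [1/5, 2/5) 
  f: [2/5, 1/1) ← scaled code falls here ✓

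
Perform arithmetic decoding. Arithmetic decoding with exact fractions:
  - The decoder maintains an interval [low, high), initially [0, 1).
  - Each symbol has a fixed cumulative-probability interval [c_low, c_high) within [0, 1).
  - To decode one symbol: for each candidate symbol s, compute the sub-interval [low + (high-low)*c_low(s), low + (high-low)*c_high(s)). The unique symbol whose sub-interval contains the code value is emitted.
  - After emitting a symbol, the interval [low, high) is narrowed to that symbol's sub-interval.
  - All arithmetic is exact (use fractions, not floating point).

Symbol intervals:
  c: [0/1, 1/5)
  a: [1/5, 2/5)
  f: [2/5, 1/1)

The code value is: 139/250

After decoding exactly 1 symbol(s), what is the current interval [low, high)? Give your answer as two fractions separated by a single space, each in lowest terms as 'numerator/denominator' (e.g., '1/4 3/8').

Answer: 2/5 1/1

Derivation:
Step 1: interval [0/1, 1/1), width = 1/1 - 0/1 = 1/1
  'c': [0/1 + 1/1*0/1, 0/1 + 1/1*1/5) = [0/1, 1/5)
  'a': [0/1 + 1/1*1/5, 0/1 + 1/1*2/5) = [1/5, 2/5)
  'f': [0/1 + 1/1*2/5, 0/1 + 1/1*1/1) = [2/5, 1/1) <- contains code 139/250
  emit 'f', narrow to [2/5, 1/1)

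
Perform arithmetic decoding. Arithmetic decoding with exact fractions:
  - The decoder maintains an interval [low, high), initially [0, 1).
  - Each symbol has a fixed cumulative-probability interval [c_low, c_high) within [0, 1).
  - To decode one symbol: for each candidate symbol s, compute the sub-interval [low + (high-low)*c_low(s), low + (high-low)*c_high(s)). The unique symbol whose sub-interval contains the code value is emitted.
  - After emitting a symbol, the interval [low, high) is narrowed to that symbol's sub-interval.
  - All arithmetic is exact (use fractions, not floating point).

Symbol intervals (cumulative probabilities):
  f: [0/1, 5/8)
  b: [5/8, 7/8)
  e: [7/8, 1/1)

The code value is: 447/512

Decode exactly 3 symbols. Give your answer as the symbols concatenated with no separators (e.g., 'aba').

Step 1: interval [0/1, 1/1), width = 1/1 - 0/1 = 1/1
  'f': [0/1 + 1/1*0/1, 0/1 + 1/1*5/8) = [0/1, 5/8)
  'b': [0/1 + 1/1*5/8, 0/1 + 1/1*7/8) = [5/8, 7/8) <- contains code 447/512
  'e': [0/1 + 1/1*7/8, 0/1 + 1/1*1/1) = [7/8, 1/1)
  emit 'b', narrow to [5/8, 7/8)
Step 2: interval [5/8, 7/8), width = 7/8 - 5/8 = 1/4
  'f': [5/8 + 1/4*0/1, 5/8 + 1/4*5/8) = [5/8, 25/32)
  'b': [5/8 + 1/4*5/8, 5/8 + 1/4*7/8) = [25/32, 27/32)
  'e': [5/8 + 1/4*7/8, 5/8 + 1/4*1/1) = [27/32, 7/8) <- contains code 447/512
  emit 'e', narrow to [27/32, 7/8)
Step 3: interval [27/32, 7/8), width = 7/8 - 27/32 = 1/32
  'f': [27/32 + 1/32*0/1, 27/32 + 1/32*5/8) = [27/32, 221/256)
  'b': [27/32 + 1/32*5/8, 27/32 + 1/32*7/8) = [221/256, 223/256)
  'e': [27/32 + 1/32*7/8, 27/32 + 1/32*1/1) = [223/256, 7/8) <- contains code 447/512
  emit 'e', narrow to [223/256, 7/8)

Answer: bee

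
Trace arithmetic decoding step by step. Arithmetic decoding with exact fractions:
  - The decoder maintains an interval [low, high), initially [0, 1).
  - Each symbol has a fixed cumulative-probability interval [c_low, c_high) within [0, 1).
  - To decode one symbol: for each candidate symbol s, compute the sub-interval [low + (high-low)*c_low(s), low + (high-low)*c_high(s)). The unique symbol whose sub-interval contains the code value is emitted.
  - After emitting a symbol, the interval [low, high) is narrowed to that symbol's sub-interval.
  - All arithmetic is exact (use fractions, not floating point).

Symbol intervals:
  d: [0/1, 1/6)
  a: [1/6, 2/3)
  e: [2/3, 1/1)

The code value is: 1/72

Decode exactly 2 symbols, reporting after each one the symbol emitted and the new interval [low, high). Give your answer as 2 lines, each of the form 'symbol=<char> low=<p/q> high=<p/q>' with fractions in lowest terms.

Answer: symbol=d low=0/1 high=1/6
symbol=d low=0/1 high=1/36

Derivation:
Step 1: interval [0/1, 1/1), width = 1/1 - 0/1 = 1/1
  'd': [0/1 + 1/1*0/1, 0/1 + 1/1*1/6) = [0/1, 1/6) <- contains code 1/72
  'a': [0/1 + 1/1*1/6, 0/1 + 1/1*2/3) = [1/6, 2/3)
  'e': [0/1 + 1/1*2/3, 0/1 + 1/1*1/1) = [2/3, 1/1)
  emit 'd', narrow to [0/1, 1/6)
Step 2: interval [0/1, 1/6), width = 1/6 - 0/1 = 1/6
  'd': [0/1 + 1/6*0/1, 0/1 + 1/6*1/6) = [0/1, 1/36) <- contains code 1/72
  'a': [0/1 + 1/6*1/6, 0/1 + 1/6*2/3) = [1/36, 1/9)
  'e': [0/1 + 1/6*2/3, 0/1 + 1/6*1/1) = [1/9, 1/6)
  emit 'd', narrow to [0/1, 1/36)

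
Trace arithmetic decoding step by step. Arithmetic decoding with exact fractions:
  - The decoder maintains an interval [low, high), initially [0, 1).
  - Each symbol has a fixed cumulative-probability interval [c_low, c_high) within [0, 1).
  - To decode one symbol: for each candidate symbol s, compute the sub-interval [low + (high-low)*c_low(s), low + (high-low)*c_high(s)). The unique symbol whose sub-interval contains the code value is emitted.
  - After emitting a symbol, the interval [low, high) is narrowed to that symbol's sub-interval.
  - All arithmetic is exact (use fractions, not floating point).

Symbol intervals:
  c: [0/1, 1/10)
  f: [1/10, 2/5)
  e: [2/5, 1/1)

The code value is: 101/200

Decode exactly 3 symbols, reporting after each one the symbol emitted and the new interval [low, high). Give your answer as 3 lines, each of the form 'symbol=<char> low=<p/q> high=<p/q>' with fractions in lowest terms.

Answer: symbol=e low=2/5 high=1/1
symbol=f low=23/50 high=16/25
symbol=f low=239/500 high=133/250

Derivation:
Step 1: interval [0/1, 1/1), width = 1/1 - 0/1 = 1/1
  'c': [0/1 + 1/1*0/1, 0/1 + 1/1*1/10) = [0/1, 1/10)
  'f': [0/1 + 1/1*1/10, 0/1 + 1/1*2/5) = [1/10, 2/5)
  'e': [0/1 + 1/1*2/5, 0/1 + 1/1*1/1) = [2/5, 1/1) <- contains code 101/200
  emit 'e', narrow to [2/5, 1/1)
Step 2: interval [2/5, 1/1), width = 1/1 - 2/5 = 3/5
  'c': [2/5 + 3/5*0/1, 2/5 + 3/5*1/10) = [2/5, 23/50)
  'f': [2/5 + 3/5*1/10, 2/5 + 3/5*2/5) = [23/50, 16/25) <- contains code 101/200
  'e': [2/5 + 3/5*2/5, 2/5 + 3/5*1/1) = [16/25, 1/1)
  emit 'f', narrow to [23/50, 16/25)
Step 3: interval [23/50, 16/25), width = 16/25 - 23/50 = 9/50
  'c': [23/50 + 9/50*0/1, 23/50 + 9/50*1/10) = [23/50, 239/500)
  'f': [23/50 + 9/50*1/10, 23/50 + 9/50*2/5) = [239/500, 133/250) <- contains code 101/200
  'e': [23/50 + 9/50*2/5, 23/50 + 9/50*1/1) = [133/250, 16/25)
  emit 'f', narrow to [239/500, 133/250)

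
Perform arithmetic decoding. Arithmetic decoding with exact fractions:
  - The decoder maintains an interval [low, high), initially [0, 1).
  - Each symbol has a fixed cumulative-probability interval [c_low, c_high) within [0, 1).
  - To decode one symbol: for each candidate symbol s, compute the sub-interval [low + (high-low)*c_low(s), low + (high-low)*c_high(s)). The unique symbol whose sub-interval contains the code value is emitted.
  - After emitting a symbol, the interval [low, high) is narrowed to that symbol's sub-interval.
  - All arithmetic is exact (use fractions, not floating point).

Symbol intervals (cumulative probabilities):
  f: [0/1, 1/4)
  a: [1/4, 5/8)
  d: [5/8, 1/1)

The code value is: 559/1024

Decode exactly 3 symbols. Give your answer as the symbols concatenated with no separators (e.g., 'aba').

Answer: ada

Derivation:
Step 1: interval [0/1, 1/1), width = 1/1 - 0/1 = 1/1
  'f': [0/1 + 1/1*0/1, 0/1 + 1/1*1/4) = [0/1, 1/4)
  'a': [0/1 + 1/1*1/4, 0/1 + 1/1*5/8) = [1/4, 5/8) <- contains code 559/1024
  'd': [0/1 + 1/1*5/8, 0/1 + 1/1*1/1) = [5/8, 1/1)
  emit 'a', narrow to [1/4, 5/8)
Step 2: interval [1/4, 5/8), width = 5/8 - 1/4 = 3/8
  'f': [1/4 + 3/8*0/1, 1/4 + 3/8*1/4) = [1/4, 11/32)
  'a': [1/4 + 3/8*1/4, 1/4 + 3/8*5/8) = [11/32, 31/64)
  'd': [1/4 + 3/8*5/8, 1/4 + 3/8*1/1) = [31/64, 5/8) <- contains code 559/1024
  emit 'd', narrow to [31/64, 5/8)
Step 3: interval [31/64, 5/8), width = 5/8 - 31/64 = 9/64
  'f': [31/64 + 9/64*0/1, 31/64 + 9/64*1/4) = [31/64, 133/256)
  'a': [31/64 + 9/64*1/4, 31/64 + 9/64*5/8) = [133/256, 293/512) <- contains code 559/1024
  'd': [31/64 + 9/64*5/8, 31/64 + 9/64*1/1) = [293/512, 5/8)
  emit 'a', narrow to [133/256, 293/512)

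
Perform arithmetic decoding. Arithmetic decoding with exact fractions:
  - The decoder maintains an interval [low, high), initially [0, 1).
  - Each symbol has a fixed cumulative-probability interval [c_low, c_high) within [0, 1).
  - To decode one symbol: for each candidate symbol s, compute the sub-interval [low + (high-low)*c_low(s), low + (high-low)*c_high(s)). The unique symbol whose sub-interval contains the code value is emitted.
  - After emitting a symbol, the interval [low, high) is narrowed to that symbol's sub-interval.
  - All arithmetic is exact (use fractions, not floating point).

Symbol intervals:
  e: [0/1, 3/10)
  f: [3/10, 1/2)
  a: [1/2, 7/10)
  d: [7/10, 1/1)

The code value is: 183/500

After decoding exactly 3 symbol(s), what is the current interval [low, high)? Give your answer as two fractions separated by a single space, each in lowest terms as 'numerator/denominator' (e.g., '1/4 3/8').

Answer: 9/25 93/250

Derivation:
Step 1: interval [0/1, 1/1), width = 1/1 - 0/1 = 1/1
  'e': [0/1 + 1/1*0/1, 0/1 + 1/1*3/10) = [0/1, 3/10)
  'f': [0/1 + 1/1*3/10, 0/1 + 1/1*1/2) = [3/10, 1/2) <- contains code 183/500
  'a': [0/1 + 1/1*1/2, 0/1 + 1/1*7/10) = [1/2, 7/10)
  'd': [0/1 + 1/1*7/10, 0/1 + 1/1*1/1) = [7/10, 1/1)
  emit 'f', narrow to [3/10, 1/2)
Step 2: interval [3/10, 1/2), width = 1/2 - 3/10 = 1/5
  'e': [3/10 + 1/5*0/1, 3/10 + 1/5*3/10) = [3/10, 9/25)
  'f': [3/10 + 1/5*3/10, 3/10 + 1/5*1/2) = [9/25, 2/5) <- contains code 183/500
  'a': [3/10 + 1/5*1/2, 3/10 + 1/5*7/10) = [2/5, 11/25)
  'd': [3/10 + 1/5*7/10, 3/10 + 1/5*1/1) = [11/25, 1/2)
  emit 'f', narrow to [9/25, 2/5)
Step 3: interval [9/25, 2/5), width = 2/5 - 9/25 = 1/25
  'e': [9/25 + 1/25*0/1, 9/25 + 1/25*3/10) = [9/25, 93/250) <- contains code 183/500
  'f': [9/25 + 1/25*3/10, 9/25 + 1/25*1/2) = [93/250, 19/50)
  'a': [9/25 + 1/25*1/2, 9/25 + 1/25*7/10) = [19/50, 97/250)
  'd': [9/25 + 1/25*7/10, 9/25 + 1/25*1/1) = [97/250, 2/5)
  emit 'e', narrow to [9/25, 93/250)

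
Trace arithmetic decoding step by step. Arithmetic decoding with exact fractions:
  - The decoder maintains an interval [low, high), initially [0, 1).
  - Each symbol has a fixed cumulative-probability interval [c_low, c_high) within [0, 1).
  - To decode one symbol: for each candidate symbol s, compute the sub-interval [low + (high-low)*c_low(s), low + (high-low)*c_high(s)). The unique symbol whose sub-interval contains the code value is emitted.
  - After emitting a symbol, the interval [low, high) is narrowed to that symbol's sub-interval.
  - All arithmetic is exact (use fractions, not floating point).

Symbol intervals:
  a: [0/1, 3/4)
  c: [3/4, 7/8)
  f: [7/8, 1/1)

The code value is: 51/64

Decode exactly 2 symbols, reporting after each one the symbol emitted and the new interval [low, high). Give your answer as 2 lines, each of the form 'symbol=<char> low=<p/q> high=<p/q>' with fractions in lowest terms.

Step 1: interval [0/1, 1/1), width = 1/1 - 0/1 = 1/1
  'a': [0/1 + 1/1*0/1, 0/1 + 1/1*3/4) = [0/1, 3/4)
  'c': [0/1 + 1/1*3/4, 0/1 + 1/1*7/8) = [3/4, 7/8) <- contains code 51/64
  'f': [0/1 + 1/1*7/8, 0/1 + 1/1*1/1) = [7/8, 1/1)
  emit 'c', narrow to [3/4, 7/8)
Step 2: interval [3/4, 7/8), width = 7/8 - 3/4 = 1/8
  'a': [3/4 + 1/8*0/1, 3/4 + 1/8*3/4) = [3/4, 27/32) <- contains code 51/64
  'c': [3/4 + 1/8*3/4, 3/4 + 1/8*7/8) = [27/32, 55/64)
  'f': [3/4 + 1/8*7/8, 3/4 + 1/8*1/1) = [55/64, 7/8)
  emit 'a', narrow to [3/4, 27/32)

Answer: symbol=c low=3/4 high=7/8
symbol=a low=3/4 high=27/32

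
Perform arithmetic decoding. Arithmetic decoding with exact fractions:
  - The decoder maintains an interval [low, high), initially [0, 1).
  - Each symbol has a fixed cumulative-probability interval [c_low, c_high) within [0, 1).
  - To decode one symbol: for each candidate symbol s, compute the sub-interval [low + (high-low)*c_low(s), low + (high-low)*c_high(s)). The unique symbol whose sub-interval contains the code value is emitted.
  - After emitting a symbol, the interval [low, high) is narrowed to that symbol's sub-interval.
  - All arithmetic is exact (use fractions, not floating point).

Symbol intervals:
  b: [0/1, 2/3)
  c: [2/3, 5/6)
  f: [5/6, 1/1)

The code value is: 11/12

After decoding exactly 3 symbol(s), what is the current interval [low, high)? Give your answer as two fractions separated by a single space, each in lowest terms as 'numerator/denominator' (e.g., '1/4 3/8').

Answer: 49/54 25/27

Derivation:
Step 1: interval [0/1, 1/1), width = 1/1 - 0/1 = 1/1
  'b': [0/1 + 1/1*0/1, 0/1 + 1/1*2/3) = [0/1, 2/3)
  'c': [0/1 + 1/1*2/3, 0/1 + 1/1*5/6) = [2/3, 5/6)
  'f': [0/1 + 1/1*5/6, 0/1 + 1/1*1/1) = [5/6, 1/1) <- contains code 11/12
  emit 'f', narrow to [5/6, 1/1)
Step 2: interval [5/6, 1/1), width = 1/1 - 5/6 = 1/6
  'b': [5/6 + 1/6*0/1, 5/6 + 1/6*2/3) = [5/6, 17/18) <- contains code 11/12
  'c': [5/6 + 1/6*2/3, 5/6 + 1/6*5/6) = [17/18, 35/36)
  'f': [5/6 + 1/6*5/6, 5/6 + 1/6*1/1) = [35/36, 1/1)
  emit 'b', narrow to [5/6, 17/18)
Step 3: interval [5/6, 17/18), width = 17/18 - 5/6 = 1/9
  'b': [5/6 + 1/9*0/1, 5/6 + 1/9*2/3) = [5/6, 49/54)
  'c': [5/6 + 1/9*2/3, 5/6 + 1/9*5/6) = [49/54, 25/27) <- contains code 11/12
  'f': [5/6 + 1/9*5/6, 5/6 + 1/9*1/1) = [25/27, 17/18)
  emit 'c', narrow to [49/54, 25/27)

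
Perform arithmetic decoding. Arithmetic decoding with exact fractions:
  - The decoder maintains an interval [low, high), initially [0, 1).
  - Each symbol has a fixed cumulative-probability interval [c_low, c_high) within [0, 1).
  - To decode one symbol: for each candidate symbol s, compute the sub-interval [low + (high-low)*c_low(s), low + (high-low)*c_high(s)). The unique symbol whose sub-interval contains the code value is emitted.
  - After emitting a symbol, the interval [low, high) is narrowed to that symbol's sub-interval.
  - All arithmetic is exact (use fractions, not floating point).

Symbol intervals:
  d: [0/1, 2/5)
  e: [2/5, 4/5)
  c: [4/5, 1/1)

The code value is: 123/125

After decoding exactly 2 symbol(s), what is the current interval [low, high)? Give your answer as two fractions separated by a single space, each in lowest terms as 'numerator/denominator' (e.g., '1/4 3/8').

Step 1: interval [0/1, 1/1), width = 1/1 - 0/1 = 1/1
  'd': [0/1 + 1/1*0/1, 0/1 + 1/1*2/5) = [0/1, 2/5)
  'e': [0/1 + 1/1*2/5, 0/1 + 1/1*4/5) = [2/5, 4/5)
  'c': [0/1 + 1/1*4/5, 0/1 + 1/1*1/1) = [4/5, 1/1) <- contains code 123/125
  emit 'c', narrow to [4/5, 1/1)
Step 2: interval [4/5, 1/1), width = 1/1 - 4/5 = 1/5
  'd': [4/5 + 1/5*0/1, 4/5 + 1/5*2/5) = [4/5, 22/25)
  'e': [4/5 + 1/5*2/5, 4/5 + 1/5*4/5) = [22/25, 24/25)
  'c': [4/5 + 1/5*4/5, 4/5 + 1/5*1/1) = [24/25, 1/1) <- contains code 123/125
  emit 'c', narrow to [24/25, 1/1)

Answer: 24/25 1/1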